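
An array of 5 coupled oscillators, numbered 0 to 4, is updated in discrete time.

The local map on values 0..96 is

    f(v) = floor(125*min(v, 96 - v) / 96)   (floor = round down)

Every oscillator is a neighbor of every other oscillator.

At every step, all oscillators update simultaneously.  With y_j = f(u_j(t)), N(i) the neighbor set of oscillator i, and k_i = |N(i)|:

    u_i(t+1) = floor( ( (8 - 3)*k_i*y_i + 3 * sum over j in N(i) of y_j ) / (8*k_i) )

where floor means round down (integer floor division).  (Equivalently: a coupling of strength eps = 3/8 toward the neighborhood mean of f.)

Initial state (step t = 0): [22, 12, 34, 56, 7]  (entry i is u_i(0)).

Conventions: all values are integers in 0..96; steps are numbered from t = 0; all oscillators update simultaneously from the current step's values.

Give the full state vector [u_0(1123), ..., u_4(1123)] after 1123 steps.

Simulating step by step:
t=0: [22, 12, 34, 56, 7]
t=1: [28, 21, 37, 41, 18]
t=2: [36, 31, 43, 45, 29]
t=3: [46, 43, 51, 52, 41]
t=4: [57, 55, 57, 56, 54]
t=5: [50, 52, 50, 51, 52]
t=6: [58, 57, 58, 58, 57]
t=7: [49, 49, 49, 49, 49]
t=8: [61, 61, 61, 61, 61]
t=9: [45, 45, 45, 45, 45]
t=10: [58, 58, 58, 58, 58]
t=11: [49, 49, 49, 49, 49]

Answer: [49, 49, 49, 49, 49]
Key observation: The state at step 7, [49, 49, 49, 49, 49], reappears at step 11: the system is in a cycle of period 4 from step 7 on.  Therefore the state at step 1123 equals the state at step 7 + ((1123 - 7) mod 4) = 7, which is [49, 49, 49, 49, 49].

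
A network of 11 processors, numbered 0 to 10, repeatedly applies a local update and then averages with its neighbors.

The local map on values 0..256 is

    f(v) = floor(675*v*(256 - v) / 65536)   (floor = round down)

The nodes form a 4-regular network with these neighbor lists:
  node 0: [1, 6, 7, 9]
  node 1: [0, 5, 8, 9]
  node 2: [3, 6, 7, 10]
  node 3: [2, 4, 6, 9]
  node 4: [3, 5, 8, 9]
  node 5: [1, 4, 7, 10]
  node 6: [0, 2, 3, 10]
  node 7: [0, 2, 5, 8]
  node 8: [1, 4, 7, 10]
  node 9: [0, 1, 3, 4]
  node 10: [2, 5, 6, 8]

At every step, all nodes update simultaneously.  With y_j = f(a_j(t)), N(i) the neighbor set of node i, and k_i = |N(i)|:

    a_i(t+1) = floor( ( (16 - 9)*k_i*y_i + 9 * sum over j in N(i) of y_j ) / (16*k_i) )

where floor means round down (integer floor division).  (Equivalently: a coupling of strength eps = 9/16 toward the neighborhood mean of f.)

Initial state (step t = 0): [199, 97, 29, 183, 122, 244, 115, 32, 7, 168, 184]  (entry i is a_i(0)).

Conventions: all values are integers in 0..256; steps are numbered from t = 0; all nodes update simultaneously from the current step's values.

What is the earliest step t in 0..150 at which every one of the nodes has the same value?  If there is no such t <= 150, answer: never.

Answer: never
Key observation: The state at step 6 reappears at step 8 — the system is in a cycle of period 2 from step 6 on.  No step 0..8 is synchronized, and the cycle repeats forever, so no step up to 150 (or ever) has all nodes equal.

Derivation:
t=0: [199, 97, 29, 183, 122, 244, 115, 32, 7, 168, 184]  (not all equal)
t=1: [128, 113, 101, 137, 120, 88, 137, 64, 82, 147, 99]  (not all equal)
t=2: [161, 161, 157, 166, 162, 153, 165, 143, 151, 166, 158]  (not all equal)
t=3: [157, 157, 158, 154, 156, 160, 155, 162, 161, 154, 159]  (not all equal)
t=4: [159, 159, 159, 160, 159, 158, 160, 157, 157, 160, 158]  (not all equal)
t=5: [158, 158, 158, 158, 158, 158, 158, 159, 159, 158, 158]  (not all equal)
t=6: [158, 158, 158, 159, 158, 158, 159, 158, 158, 159, 158]  (not all equal)
t=7: [158, 158, 158, 158, 158, 159, 158, 159, 159, 158, 158]  (not all equal)
t=8: [158, 158, 158, 159, 158, 158, 159, 158, 158, 159, 158]  (not all equal)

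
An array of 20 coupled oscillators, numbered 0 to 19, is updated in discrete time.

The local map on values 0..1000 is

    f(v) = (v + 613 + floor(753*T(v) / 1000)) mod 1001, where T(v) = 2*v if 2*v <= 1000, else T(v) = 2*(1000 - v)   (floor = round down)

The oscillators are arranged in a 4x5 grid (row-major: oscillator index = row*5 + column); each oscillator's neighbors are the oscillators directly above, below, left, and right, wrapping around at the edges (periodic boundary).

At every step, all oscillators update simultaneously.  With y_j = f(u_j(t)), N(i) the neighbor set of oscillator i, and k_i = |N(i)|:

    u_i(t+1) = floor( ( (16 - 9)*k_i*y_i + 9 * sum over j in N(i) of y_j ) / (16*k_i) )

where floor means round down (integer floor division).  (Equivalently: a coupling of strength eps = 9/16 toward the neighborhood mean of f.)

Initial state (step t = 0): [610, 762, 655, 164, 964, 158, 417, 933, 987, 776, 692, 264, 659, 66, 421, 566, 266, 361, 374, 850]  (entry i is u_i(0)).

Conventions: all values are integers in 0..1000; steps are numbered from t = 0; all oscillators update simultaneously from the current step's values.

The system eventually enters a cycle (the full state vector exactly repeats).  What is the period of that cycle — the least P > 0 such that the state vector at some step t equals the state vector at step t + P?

Answer: 1
Key observation: The state at step 9, [742, 742, 742, 742, 742, 742, 742, 742, 742, 742, 742, 742, 742, 742, 742, 742, 742, 742, 742, 742], reappears at step 10 — and no state repeats earlier — so the cycle the system enters has period 1.

Derivation:
t=0: [610, 762, 655, 164, 964, 158, 417, 933, 987, 776, 692, 264, 659, 66, 421, 566, 266, 361, 374, 850]
t=1: [663, 676, 613, 372, 591, 419, 520, 682, 575, 587, 585, 469, 654, 708, 707, 720, 452, 562, 521, 677]
t=2: [765, 787, 764, 702, 768, 750, 794, 798, 768, 790, 775, 795, 787, 786, 778, 768, 768, 813, 782, 786]
t=3: [729, 723, 727, 742, 730, 729, 719, 719, 728, 724, 725, 719, 716, 721, 722, 727, 722, 716, 724, 723]
t=4: [749, 751, 750, 746, 748, 750, 753, 752, 749, 750, 751, 753, 754, 752, 751, 750, 752, 753, 750, 751]
t=5: [738, 737, 737, 739, 738, 737, 736, 737, 738, 738, 737, 736, 736, 737, 737, 737, 736, 736, 737, 737]
t=6: [744, 744, 744, 744, 744, 744, 745, 744, 744, 744, 745, 745, 745, 744, 744, 744, 745, 745, 744, 744]
t=7: [741, 741, 741, 741, 741, 741, 741, 741, 741, 741, 741, 741, 741, 741, 741, 741, 741, 741, 741, 741]
t=8: [743, 743, 743, 743, 743, 743, 743, 743, 743, 743, 743, 743, 743, 743, 743, 743, 743, 743, 743, 743]
t=9: [742, 742, 742, 742, 742, 742, 742, 742, 742, 742, 742, 742, 742, 742, 742, 742, 742, 742, 742, 742]
t=10: [742, 742, 742, 742, 742, 742, 742, 742, 742, 742, 742, 742, 742, 742, 742, 742, 742, 742, 742, 742]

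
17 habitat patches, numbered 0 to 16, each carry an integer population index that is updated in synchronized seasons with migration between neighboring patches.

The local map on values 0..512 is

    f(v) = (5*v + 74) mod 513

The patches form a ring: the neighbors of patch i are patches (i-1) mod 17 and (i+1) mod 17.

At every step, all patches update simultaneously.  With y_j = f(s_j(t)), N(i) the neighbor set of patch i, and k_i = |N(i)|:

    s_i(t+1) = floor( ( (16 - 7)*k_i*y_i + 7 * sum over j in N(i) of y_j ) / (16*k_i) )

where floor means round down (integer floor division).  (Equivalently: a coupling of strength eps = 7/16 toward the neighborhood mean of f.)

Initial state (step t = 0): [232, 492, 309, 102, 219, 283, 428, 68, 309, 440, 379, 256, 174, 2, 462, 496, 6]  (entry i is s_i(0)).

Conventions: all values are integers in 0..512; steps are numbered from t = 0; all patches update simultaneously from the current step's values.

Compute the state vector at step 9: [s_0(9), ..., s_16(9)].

Answer: [133, 351, 351, 272, 388, 429, 249, 164, 350, 369, 348, 361, 405, 369, 211, 243, 146]

Derivation:
t=0: [232, 492, 309, 102, 219, 283, 428, 68, 309, 440, 379, 256, 174, 2, 462, 496, 6]
t=1: [245, 334, 165, 88, 197, 327, 282, 285, 184, 236, 362, 372, 332, 214, 314, 377, 213]
t=2: [223, 259, 262, 92, 55, 203, 398, 471, 423, 308, 330, 340, 221, 132, 176, 283, 215]
t=3: [193, 306, 281, 166, 214, 114, 103, 244, 175, 112, 171, 206, 185, 254, 397, 383, 206]
t=4: [38, 138, 354, 344, 180, 116, 130, 262, 330, 254, 277, 241, 360, 286, 171, 271, 145]
t=5: [265, 265, 282, 311, 345, 226, 227, 288, 251, 314, 368, 310, 348, 433, 426, 380, 306]
t=6: [305, 391, 358, 207, 204, 197, 248, 380, 300, 207, 252, 190, 214, 198, 221, 292, 213]
t=7: [165, 359, 308, 132, 63, 96, 264, 315, 133, 121, 303, 380, 186, 80, 205, 343, 187]
t=8: [397, 286, 162, 225, 276, 188, 240, 191, 187, 153, 159, 363, 475, 390, 199, 265, 418]
t=9: [133, 351, 351, 272, 388, 429, 249, 164, 350, 369, 348, 361, 405, 369, 211, 243, 146]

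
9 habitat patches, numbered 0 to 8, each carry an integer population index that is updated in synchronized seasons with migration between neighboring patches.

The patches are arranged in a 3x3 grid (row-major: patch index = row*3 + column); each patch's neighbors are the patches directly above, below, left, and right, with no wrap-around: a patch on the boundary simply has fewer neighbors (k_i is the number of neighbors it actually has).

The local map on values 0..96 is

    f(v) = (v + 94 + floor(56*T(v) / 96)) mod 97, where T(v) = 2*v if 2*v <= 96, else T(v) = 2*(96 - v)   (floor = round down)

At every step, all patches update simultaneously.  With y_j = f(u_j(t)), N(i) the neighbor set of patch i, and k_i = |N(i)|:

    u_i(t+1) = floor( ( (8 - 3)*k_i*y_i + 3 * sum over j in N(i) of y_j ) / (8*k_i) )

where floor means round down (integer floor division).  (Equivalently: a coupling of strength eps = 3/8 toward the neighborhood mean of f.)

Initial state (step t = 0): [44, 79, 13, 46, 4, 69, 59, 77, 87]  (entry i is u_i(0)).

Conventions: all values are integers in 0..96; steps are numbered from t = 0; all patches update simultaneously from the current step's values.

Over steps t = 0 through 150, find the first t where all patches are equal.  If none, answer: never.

Simulating step by step:
t=0: [44, 79, 13, 46, 4, 69, 59, 77, 87]  (not all equal)
t=1: [93, 74, 33, 72, 30, 15, 37, 72, 76]  (not all equal)
t=2: [76, 87, 65, 29, 50, 46, 48, 29, 65]  (not all equal)
t=3: [88, 71, 36, 49, 30, 60, 24, 37, 29]  (not all equal)
t=4: [59, 28, 47, 27, 46, 25, 45, 69, 51]  (not all equal)
t=5: [22, 48, 20, 58, 75, 44, 69, 24, 11]  (not all equal)
t=6: [28, 25, 43, 18, 73, 77, 9, 45, 38]  (not all equal)
t=7: [51, 62, 83, 43, 85, 93, 34, 82, 85]  (not all equal)
t=8: [18, 24, 77, 77, 84, 93, 78, 91, 94]  (not all equal)
t=9: [49, 59, 86, 88, 90, 93, 95, 93, 93]  (not all equal)
t=10: [19, 25, 76, 82, 85, 93, 93, 93, 93]  (not all equal)
t=11: [51, 60, 87, 87, 89, 93, 93, 93, 93]  (not all equal)
t=12: [19, 25, 76, 82, 85, 93, 93, 93, 93]  (not all equal)

Answer: never
Key observation: The state at step 10 reappears at step 12 — the system is in a cycle of period 2 from step 10 on.  No step 0..12 is synchronized, and the cycle repeats forever, so no step up to 150 (or ever) has all patches equal.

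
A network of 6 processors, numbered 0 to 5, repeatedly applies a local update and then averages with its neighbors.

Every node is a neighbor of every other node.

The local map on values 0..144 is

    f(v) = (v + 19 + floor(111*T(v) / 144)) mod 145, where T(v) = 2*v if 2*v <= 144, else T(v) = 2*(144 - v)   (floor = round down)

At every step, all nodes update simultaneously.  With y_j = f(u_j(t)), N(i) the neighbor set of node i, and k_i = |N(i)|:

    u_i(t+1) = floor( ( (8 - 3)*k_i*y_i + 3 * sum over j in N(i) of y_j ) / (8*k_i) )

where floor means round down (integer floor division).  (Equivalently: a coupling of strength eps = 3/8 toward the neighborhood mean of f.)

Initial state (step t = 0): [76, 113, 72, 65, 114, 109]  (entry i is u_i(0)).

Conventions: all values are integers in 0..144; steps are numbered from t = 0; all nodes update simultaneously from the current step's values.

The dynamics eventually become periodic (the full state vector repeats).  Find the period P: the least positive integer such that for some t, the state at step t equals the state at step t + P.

Simulating step by step:
t=0: [76, 113, 72, 65, 114, 109]
t=1: [48, 37, 50, 40, 37, 38]
t=2: [122, 107, 45, 111, 107, 108]
t=3: [39, 44, 96, 42, 44, 43]
t=4: [115, 122, 74, 119, 122, 121]
t=5: [33, 31, 45, 32, 31, 32]
t=6: [103, 100, 120, 102, 100, 102]
t=7: [39, 40, 34, 39, 40, 39]
t=8: [117, 118, 110, 117, 118, 117]
t=9: [32, 32, 34, 32, 32, 32]
t=10: [100, 100, 103, 100, 100, 100]
t=11: [40, 40, 40, 40, 40, 40]
t=12: [120, 120, 120, 120, 120, 120]
t=13: [31, 31, 31, 31, 31, 31]
t=14: [97, 97, 97, 97, 97, 97]
t=15: [43, 43, 43, 43, 43, 43]
t=16: [128, 128, 128, 128, 128, 128]
t=17: [26, 26, 26, 26, 26, 26]
t=18: [85, 85, 85, 85, 85, 85]
t=19: [49, 49, 49, 49, 49, 49]
t=20: [143, 143, 143, 143, 143, 143]
t=21: [18, 18, 18, 18, 18, 18]
t=22: [64, 64, 64, 64, 64, 64]
t=23: [36, 36, 36, 36, 36, 36]
t=24: [110, 110, 110, 110, 110, 110]
t=25: [36, 36, 36, 36, 36, 36]

Answer: 2
Key observation: The state at step 23, [36, 36, 36, 36, 36, 36], reappears at step 25 — and no state repeats earlier — so the cycle the system enters has period 2.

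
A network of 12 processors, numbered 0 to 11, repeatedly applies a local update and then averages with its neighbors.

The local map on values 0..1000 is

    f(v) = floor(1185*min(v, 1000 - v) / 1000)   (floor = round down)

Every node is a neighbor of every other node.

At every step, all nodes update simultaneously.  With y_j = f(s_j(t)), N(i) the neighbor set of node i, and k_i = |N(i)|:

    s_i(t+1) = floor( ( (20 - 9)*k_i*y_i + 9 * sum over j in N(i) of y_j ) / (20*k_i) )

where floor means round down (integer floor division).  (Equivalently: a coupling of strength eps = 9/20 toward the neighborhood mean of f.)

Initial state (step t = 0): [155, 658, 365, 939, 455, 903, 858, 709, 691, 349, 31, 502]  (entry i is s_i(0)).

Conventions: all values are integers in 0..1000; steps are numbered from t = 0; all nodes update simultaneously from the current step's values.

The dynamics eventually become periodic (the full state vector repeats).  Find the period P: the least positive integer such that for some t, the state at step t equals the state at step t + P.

Answer: 8
Key observation: The state at step 11, [579, 579, 579, 579, 579, 579, 579, 579, 579, 579, 579, 579], reappears at step 19 — and no state repeats earlier — so the cycle the system enters has period 8.

Derivation:
t=0: [155, 658, 365, 939, 455, 903, 858, 709, 691, 349, 31, 502]
t=1: [242, 355, 369, 186, 424, 207, 235, 324, 336, 360, 168, 450]
t=2: [322, 390, 399, 289, 432, 301, 318, 371, 379, 393, 278, 448]
t=3: [403, 444, 449, 383, 469, 390, 400, 432, 437, 445, 376, 478]
t=4: [490, 515, 518, 477, 529, 482, 488, 507, 510, 515, 473, 535]
t=5: [575, 572, 570, 567, 564, 570, 574, 577, 575, 572, 565, 560]
t=6: [505, 507, 509, 511, 512, 509, 506, 504, 505, 507, 512, 515]
t=7: [583, 582, 581, 580, 579, 581, 583, 584, 583, 582, 579, 577]
t=8: [494, 495, 495, 496, 496, 495, 494, 493, 494, 495, 496, 498]
t=9: [585, 586, 586, 586, 586, 586, 585, 585, 585, 586, 586, 588]
t=10: [490, 490, 490, 490, 490, 490, 490, 490, 490, 490, 490, 489]
t=11: [579, 579, 579, 579, 579, 579, 579, 579, 579, 579, 579, 579]
t=12: [498, 498, 498, 498, 498, 498, 498, 498, 498, 498, 498, 498]
t=13: [590, 590, 590, 590, 590, 590, 590, 590, 590, 590, 590, 590]
t=14: [485, 485, 485, 485, 485, 485, 485, 485, 485, 485, 485, 485]
t=15: [574, 574, 574, 574, 574, 574, 574, 574, 574, 574, 574, 574]
t=16: [504, 504, 504, 504, 504, 504, 504, 504, 504, 504, 504, 504]
t=17: [587, 587, 587, 587, 587, 587, 587, 587, 587, 587, 587, 587]
t=18: [489, 489, 489, 489, 489, 489, 489, 489, 489, 489, 489, 489]
t=19: [579, 579, 579, 579, 579, 579, 579, 579, 579, 579, 579, 579]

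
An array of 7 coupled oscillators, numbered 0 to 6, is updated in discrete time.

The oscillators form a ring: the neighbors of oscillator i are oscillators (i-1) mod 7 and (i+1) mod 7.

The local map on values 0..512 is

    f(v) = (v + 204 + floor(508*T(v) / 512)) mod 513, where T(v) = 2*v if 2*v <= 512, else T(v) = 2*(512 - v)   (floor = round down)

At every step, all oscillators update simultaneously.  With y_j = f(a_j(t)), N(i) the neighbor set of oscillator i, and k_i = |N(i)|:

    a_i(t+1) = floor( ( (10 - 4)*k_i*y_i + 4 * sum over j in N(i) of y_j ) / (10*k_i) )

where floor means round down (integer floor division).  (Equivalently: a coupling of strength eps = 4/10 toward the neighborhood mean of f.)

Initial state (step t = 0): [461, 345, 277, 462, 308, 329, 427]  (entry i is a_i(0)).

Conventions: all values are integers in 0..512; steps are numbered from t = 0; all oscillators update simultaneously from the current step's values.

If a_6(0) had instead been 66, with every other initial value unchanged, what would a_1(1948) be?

Answer: a_1(1948) = 357
Key observation: The state at step 15, [355, 355, 355, 356, 356, 356, 356], reappears at step 17: the system is in a cycle of period 2 from step 15 on.  Therefore the state at step 1948 equals the state at step 15 + ((1948 - 15) mod 2) = 16, which is [356, 357, 356, 356, 356, 356, 356].

Derivation:
t=0: [461, 345, 277, 462, 308, 329, 66]
t=1: [305, 357, 384, 318, 368, 390, 367]
t=2: [383, 360, 347, 370, 349, 331, 352]
t=3: [339, 350, 357, 350, 362, 373, 358]
t=4: [367, 362, 357, 358, 350, 344, 354]
t=5: [348, 350, 353, 355, 361, 364, 357]
t=6: [361, 361, 359, 356, 351, 350, 355]
t=7: [352, 351, 353, 356, 360, 360, 356]
t=8: [359, 360, 358, 355, 352, 352, 356]
t=9: [353, 352, 354, 357, 359, 359, 356]
t=10: [358, 359, 357, 355, 353, 353, 356]
t=11: [354, 353, 355, 357, 358, 358, 356]
t=12: [357, 358, 357, 355, 354, 354, 356]
t=13: [355, 354, 355, 356, 357, 357, 356]
t=14: [357, 357, 357, 356, 355, 355, 356]
t=15: [355, 355, 355, 356, 356, 356, 356]
t=16: [356, 357, 356, 356, 356, 356, 356]
t=17: [355, 355, 355, 356, 356, 356, 356]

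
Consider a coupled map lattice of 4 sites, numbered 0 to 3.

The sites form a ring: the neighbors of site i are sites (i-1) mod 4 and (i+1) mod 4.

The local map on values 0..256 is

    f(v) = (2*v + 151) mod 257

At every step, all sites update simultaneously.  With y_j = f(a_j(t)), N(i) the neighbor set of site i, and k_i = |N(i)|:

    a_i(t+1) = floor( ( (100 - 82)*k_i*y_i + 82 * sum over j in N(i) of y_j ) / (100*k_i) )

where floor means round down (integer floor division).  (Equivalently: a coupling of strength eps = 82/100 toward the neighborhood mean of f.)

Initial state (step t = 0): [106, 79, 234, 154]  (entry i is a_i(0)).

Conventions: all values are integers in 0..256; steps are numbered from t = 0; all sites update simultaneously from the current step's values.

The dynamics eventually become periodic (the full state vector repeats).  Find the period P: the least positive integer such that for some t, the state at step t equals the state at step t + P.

Simulating step by step:
t=0: [106, 79, 234, 154]
t=1: [123, 95, 123, 122]
t=2: [116, 129, 116, 139]
t=3: [155, 130, 155, 134]
t=4: [166, 195, 166, 196]
t=5: [63, 190, 63, 190]
t=6: [17, 19, 17, 19]
t=7: [188, 185, 188, 185]
t=8: [8, 11, 8, 11]
t=9: [171, 168, 171, 168]
t=10: [231, 234, 231, 234]
t=11: [103, 100, 103, 100]
t=12: [95, 98, 95, 98]
t=13: [88, 85, 88, 85]
t=14: [65, 68, 65, 68]
t=15: [28, 25, 28, 25]
t=16: [202, 205, 202, 205]
t=17: [45, 42, 45, 42]
t=18: [236, 239, 236, 239]
t=19: [113, 110, 113, 110]
t=20: [115, 118, 115, 118]
t=21: [128, 125, 128, 125]
t=22: [145, 148, 145, 148]
t=23: [188, 185, 188, 185]

Answer: 16
Key observation: The state at step 7, [188, 185, 188, 185], reappears at step 23 — and no state repeats earlier — so the cycle the system enters has period 16.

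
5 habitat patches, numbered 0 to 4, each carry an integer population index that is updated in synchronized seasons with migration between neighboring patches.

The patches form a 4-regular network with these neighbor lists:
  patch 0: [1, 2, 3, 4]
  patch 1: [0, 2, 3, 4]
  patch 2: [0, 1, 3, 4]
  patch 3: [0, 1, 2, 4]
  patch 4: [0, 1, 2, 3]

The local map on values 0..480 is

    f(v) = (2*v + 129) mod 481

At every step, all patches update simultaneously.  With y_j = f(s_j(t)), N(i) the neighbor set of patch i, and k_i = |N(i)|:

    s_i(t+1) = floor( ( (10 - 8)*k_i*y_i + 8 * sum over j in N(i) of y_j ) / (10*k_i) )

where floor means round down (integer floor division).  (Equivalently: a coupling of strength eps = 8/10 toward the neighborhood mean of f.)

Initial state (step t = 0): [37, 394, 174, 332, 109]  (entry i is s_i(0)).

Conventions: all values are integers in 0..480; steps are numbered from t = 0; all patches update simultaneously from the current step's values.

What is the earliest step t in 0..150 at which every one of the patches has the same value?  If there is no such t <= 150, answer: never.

Answer: 1
Key observation: Synchronization is absorbing here: once all patches are equal they stay equal, and step 1 is the first all-equal step.

Derivation:
t=0: [37, 394, 174, 332, 109]  (not all equal)
t=1: [355, 355, 355, 355, 355]  (all equal)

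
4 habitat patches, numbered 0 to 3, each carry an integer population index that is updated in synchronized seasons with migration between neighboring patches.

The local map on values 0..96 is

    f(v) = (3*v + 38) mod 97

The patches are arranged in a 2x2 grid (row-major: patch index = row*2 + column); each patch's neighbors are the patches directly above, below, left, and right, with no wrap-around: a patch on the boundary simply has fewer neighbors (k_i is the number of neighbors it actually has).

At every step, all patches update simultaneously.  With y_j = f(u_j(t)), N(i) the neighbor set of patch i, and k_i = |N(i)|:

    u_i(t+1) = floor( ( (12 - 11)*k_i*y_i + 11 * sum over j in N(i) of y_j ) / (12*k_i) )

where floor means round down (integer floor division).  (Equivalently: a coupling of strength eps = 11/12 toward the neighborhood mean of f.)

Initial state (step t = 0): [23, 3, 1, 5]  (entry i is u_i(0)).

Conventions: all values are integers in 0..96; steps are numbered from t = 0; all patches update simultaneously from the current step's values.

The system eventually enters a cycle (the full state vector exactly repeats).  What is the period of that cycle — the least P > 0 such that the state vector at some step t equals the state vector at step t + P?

Answer: 14
Key observation: The state at step 10, [39, 69, 69, 39], reappears at step 24 — and no state repeats earlier — so the cycle the system enters has period 14.

Derivation:
t=0: [23, 3, 1, 5]
t=1: [41, 32, 32, 44]
t=2: [39, 65, 65, 40]
t=3: [40, 57, 57, 40]
t=4: [18, 57, 57, 18]
t=5: [21, 85, 85, 21]
t=6: [2, 3, 3, 2]
t=7: [46, 44, 44, 46]
t=8: [73, 78, 78, 73]
t=9: [76, 64, 64, 76]
t=10: [39, 69, 69, 39]
t=11: [51, 57, 57, 51]
t=12: [21, 87, 87, 21]
t=13: [7, 4, 4, 7]
t=14: [50, 58, 58, 50]
t=15: [24, 84, 84, 24]
t=16: [89, 19, 19, 89]
t=17: [88, 20, 20, 88]
t=18: [1, 10, 10, 1]
t=19: [65, 43, 43, 65]
t=20: [67, 41, 41, 67]
t=21: [62, 46, 46, 62]
t=22: [74, 34, 34, 74]
t=23: [44, 64, 64, 44]
t=24: [39, 69, 69, 39]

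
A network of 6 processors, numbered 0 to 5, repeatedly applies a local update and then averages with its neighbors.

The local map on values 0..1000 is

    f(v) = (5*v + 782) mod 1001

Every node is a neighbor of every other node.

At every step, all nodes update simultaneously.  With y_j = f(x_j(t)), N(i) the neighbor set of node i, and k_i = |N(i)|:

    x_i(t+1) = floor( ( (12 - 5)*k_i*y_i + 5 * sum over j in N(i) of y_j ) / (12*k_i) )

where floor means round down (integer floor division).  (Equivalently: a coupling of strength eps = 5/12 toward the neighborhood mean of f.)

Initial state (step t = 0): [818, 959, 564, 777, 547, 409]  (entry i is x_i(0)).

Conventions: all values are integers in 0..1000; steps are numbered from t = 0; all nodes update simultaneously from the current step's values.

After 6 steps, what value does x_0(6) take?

Answer: x_0(6) = 291

Derivation:
t=0: [818, 959, 564, 777, 547, 409]
t=1: [770, 622, 636, 668, 593, 749]
t=2: [635, 766, 801, 380, 693, 583]
t=3: [807, 634, 721, 670, 451, 677]
t=4: [612, 680, 397, 269, 222, 287]
t=5: [670, 340, 633, 313, 696, 358]
t=6: [291, 467, 699, 399, 356, 512]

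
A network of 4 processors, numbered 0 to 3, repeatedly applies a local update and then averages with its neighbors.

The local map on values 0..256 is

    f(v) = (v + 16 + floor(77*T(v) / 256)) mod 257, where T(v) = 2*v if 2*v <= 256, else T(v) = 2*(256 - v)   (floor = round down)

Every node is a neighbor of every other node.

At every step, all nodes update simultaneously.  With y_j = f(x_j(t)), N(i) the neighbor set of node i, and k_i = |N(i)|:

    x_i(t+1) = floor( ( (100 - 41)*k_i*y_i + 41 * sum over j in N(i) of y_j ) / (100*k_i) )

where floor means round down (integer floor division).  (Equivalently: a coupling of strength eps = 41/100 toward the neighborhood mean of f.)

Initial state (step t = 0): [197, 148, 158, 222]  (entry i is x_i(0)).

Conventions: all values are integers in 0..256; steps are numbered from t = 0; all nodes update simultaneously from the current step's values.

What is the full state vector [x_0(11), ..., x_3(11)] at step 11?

Answer: [212, 212, 212, 212]

Derivation:
t=0: [197, 148, 158, 222]
t=1: [209, 200, 202, 97]
t=2: [240, 239, 239, 203]
t=3: [41, 41, 41, 150]
t=4: [101, 101, 101, 168]
t=5: [185, 185, 185, 211]
t=6: [244, 244, 244, 249]
t=7: [10, 10, 10, 11]
t=8: [32, 32, 32, 32]
t=9: [67, 67, 67, 67]
t=10: [123, 123, 123, 123]
t=11: [212, 212, 212, 212]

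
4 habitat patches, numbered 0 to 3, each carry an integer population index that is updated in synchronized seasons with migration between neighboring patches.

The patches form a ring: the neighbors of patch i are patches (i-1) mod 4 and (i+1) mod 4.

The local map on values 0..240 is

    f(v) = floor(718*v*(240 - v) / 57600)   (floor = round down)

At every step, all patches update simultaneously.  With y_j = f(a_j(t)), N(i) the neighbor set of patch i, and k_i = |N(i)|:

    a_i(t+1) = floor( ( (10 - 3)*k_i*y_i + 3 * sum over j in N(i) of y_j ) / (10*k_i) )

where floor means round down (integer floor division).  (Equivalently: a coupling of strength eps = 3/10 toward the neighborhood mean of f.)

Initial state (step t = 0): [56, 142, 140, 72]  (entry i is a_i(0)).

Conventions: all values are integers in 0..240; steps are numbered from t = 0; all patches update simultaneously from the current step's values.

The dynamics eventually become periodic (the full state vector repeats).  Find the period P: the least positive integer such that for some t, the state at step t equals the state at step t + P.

Answer: 2
Key observation: The state at step 11, [158, 158, 158, 158], reappears at step 13 — and no state repeats earlier — so the cycle the system enters has period 2.

Derivation:
t=0: [56, 142, 140, 72]
t=1: [138, 166, 170, 150]
t=2: [170, 155, 151, 166]
t=3: [151, 162, 164, 154]
t=4: [165, 158, 156, 163]
t=5: [155, 160, 161, 156]
t=6: [163, 159, 158, 162]
t=7: [156, 159, 160, 157]
t=8: [162, 160, 159, 161]
t=9: [157, 158, 159, 158]
t=10: [161, 161, 160, 161]
t=11: [158, 158, 158, 158]
t=12: [161, 161, 161, 161]
t=13: [158, 158, 158, 158]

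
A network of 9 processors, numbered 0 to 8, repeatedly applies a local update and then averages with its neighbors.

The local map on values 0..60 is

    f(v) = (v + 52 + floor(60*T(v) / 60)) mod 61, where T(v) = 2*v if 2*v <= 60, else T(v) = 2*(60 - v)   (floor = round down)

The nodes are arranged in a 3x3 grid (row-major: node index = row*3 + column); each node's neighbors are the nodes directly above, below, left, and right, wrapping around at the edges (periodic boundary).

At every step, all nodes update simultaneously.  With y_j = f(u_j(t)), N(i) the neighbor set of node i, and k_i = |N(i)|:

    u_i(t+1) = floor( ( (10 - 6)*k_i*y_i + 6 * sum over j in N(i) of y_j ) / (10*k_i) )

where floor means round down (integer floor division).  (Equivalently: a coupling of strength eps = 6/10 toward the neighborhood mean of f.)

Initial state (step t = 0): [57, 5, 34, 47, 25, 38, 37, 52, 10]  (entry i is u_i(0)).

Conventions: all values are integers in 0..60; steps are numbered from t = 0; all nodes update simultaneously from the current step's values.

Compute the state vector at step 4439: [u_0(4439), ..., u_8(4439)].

Answer: [33, 33, 33, 33, 33, 33, 33, 33, 33]
Key observation: The state at step 14, [14, 14, 14, 14, 14, 14, 14, 14, 14], reappears at step 21: the system is in a cycle of period 7 from step 14 on.  Therefore the state at step 4439 equals the state at step 14 + ((4439 - 14) mod 7) = 15, which is [33, 33, 33, 33, 33, 33, 33, 33, 33].

Derivation:
t=0: [57, 5, 34, 47, 25, 38, 37, 52, 10]
t=1: [27, 22, 20, 13, 14, 11, 25, 30, 23]
t=2: [25, 40, 43, 22, 32, 35, 20, 31, 39]
t=3: [20, 11, 8, 36, 22, 19, 34, 21, 18]
t=4: [30, 36, 31, 31, 43, 38, 31, 42, 37]
t=5: [18, 13, 16, 16, 10, 13, 16, 11, 13]
t=6: [40, 31, 35, 35, 26, 31, 36, 27, 31]
t=7: [13, 14, 16, 13, 12, 16, 13, 13, 16]
t=8: [31, 32, 36, 30, 30, 35, 31, 31, 36]
t=9: [18, 18, 15, 18, 18, 16, 18, 18, 15]
t=10: [43, 43, 39, 44, 44, 39, 43, 43, 39]
t=11: [7, 7, 9, 7, 7, 9, 7, 7, 9]
t=12: [12, 12, 16, 12, 12, 16, 12, 12, 16]
t=13: [28, 28, 35, 28, 28, 35, 28, 28, 35]
t=14: [14, 14, 14, 14, 14, 14, 14, 14, 14]
t=15: [33, 33, 33, 33, 33, 33, 33, 33, 33]
t=16: [17, 17, 17, 17, 17, 17, 17, 17, 17]
t=17: [42, 42, 42, 42, 42, 42, 42, 42, 42]
t=18: [8, 8, 8, 8, 8, 8, 8, 8, 8]
t=19: [15, 15, 15, 15, 15, 15, 15, 15, 15]
t=20: [36, 36, 36, 36, 36, 36, 36, 36, 36]
t=21: [14, 14, 14, 14, 14, 14, 14, 14, 14]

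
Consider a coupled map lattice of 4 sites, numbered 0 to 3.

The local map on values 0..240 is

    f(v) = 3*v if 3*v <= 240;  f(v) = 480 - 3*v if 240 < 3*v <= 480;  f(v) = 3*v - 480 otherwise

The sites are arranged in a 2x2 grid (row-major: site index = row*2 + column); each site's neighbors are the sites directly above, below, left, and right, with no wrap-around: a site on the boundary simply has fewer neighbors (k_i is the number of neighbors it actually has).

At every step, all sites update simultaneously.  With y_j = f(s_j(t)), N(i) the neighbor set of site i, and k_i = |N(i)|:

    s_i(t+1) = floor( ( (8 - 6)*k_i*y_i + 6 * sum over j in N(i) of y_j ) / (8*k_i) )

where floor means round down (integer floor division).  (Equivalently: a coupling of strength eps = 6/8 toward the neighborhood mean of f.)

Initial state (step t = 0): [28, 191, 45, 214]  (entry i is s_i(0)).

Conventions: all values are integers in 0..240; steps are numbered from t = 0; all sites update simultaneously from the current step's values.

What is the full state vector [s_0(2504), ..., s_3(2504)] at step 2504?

Simulating step by step:
t=0: [28, 191, 45, 214]
t=1: [106, 115, 126, 126]
t=2: [129, 132, 124, 114]
t=3: [95, 107, 113, 106]
t=4: [161, 173, 169, 153]
t=5: [25, 18, 15, 30]
t=6: [55, 75, 73, 59]
t=7: [207, 184, 183, 210]
t=8: [88, 127, 126, 90]
t=9: [129, 184, 185, 127]
t=10: [78, 90, 90, 79]
t=11: [216, 229, 229, 216]
t=12: [197, 177, 177, 197]
t=13: [66, 96, 96, 66]
t=14: [193, 196, 196, 193]
t=15: [105, 101, 101, 105]
t=16: [174, 168, 168, 174]
t=17: [28, 37, 37, 28]
t=18: [104, 90, 90, 104]
t=19: [199, 178, 178, 199]
t=20: [69, 101, 101, 69]
t=21: [184, 199, 199, 184]
t=22: [105, 83, 83, 105]
t=23: [214, 181, 181, 214]
t=24: [87, 137, 137, 87]
t=25: [106, 181, 181, 106]
t=26: [87, 137, 137, 87]

Answer: [87, 137, 137, 87]
Key observation: The state at step 24, [87, 137, 137, 87], reappears at step 26: the system is in a cycle of period 2 from step 24 on.  Therefore the state at step 2504 equals the state at step 24 + ((2504 - 24) mod 2) = 24, which is [87, 137, 137, 87].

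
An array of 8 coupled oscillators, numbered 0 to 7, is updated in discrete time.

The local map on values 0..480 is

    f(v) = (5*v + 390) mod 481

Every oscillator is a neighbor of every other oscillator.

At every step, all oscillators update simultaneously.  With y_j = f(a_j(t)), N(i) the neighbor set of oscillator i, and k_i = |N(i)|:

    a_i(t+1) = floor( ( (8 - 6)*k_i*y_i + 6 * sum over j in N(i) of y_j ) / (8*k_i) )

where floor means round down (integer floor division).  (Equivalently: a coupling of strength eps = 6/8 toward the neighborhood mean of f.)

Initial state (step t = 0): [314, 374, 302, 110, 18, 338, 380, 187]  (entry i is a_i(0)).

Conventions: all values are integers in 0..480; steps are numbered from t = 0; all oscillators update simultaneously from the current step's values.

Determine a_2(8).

Simulating step by step:
t=0: [314, 374, 302, 110, 18, 338, 380, 187]
t=1: [289, 332, 349, 349, 352, 306, 336, 336]
t=2: [263, 225, 237, 237, 239, 275, 228, 228]
t=3: [169, 142, 151, 151, 152, 178, 144, 144]
t=4: [208, 188, 195, 195, 196, 214, 190, 190]
t=5: [369, 355, 360, 360, 360, 304, 356, 356]
t=6: [291, 281, 285, 285, 285, 314, 282, 282]
t=7: [338, 331, 333, 333, 333, 285, 331, 331]
t=8: [159, 154, 156, 156, 156, 190, 154, 154]

Answer: a_2(8) = 156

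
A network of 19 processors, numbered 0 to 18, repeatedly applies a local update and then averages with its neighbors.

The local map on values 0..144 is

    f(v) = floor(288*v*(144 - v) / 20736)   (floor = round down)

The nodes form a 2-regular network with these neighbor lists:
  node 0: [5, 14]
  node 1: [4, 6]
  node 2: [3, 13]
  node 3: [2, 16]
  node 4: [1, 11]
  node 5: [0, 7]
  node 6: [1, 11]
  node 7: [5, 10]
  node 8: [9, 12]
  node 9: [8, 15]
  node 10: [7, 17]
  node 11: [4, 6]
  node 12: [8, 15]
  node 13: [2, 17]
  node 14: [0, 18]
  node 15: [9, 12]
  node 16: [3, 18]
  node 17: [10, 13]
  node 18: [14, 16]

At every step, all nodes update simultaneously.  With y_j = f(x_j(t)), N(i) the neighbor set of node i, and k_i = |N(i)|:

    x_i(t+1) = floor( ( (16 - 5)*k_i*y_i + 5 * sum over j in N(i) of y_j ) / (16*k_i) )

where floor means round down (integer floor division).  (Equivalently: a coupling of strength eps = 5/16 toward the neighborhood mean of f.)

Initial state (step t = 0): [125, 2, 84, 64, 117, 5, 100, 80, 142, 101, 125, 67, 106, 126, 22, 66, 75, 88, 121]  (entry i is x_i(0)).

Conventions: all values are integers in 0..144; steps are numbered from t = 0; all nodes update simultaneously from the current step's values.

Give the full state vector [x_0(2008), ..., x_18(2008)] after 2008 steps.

Simulating step by step:
t=0: [125, 2, 84, 64, 117, 5, 100, 80, 142, 101, 125, 67, 106, 126, 22, 66, 75, 88, 121]
t=1: [29, 18, 64, 70, 41, 22, 53, 55, 20, 52, 43, 65, 49, 42, 36, 66, 65, 56, 43]
t=2: [45, 40, 69, 71, 55, 43, 61, 61, 43, 61, 62, 68, 60, 62, 53, 69, 69, 65, 60]
t=3: [61, 60, 70, 71, 66, 61, 68, 68, 63, 68, 70, 70, 68, 70, 65, 70, 70, 70, 69]
t=4: [70, 70, 71, 71, 70, 70, 70, 70, 70, 70, 71, 71, 70, 71, 70, 71, 71, 71, 71]
t=5: [71, 71, 71, 71, 71, 71, 71, 71, 71, 71, 71, 71, 71, 71, 71, 71, 71, 71, 71]
t=6: [71, 71, 71, 71, 71, 71, 71, 71, 71, 71, 71, 71, 71, 71, 71, 71, 71, 71, 71]

Answer: [71, 71, 71, 71, 71, 71, 71, 71, 71, 71, 71, 71, 71, 71, 71, 71, 71, 71, 71]
Key observation: The state at step 5, [71, 71, 71, 71, 71, 71, 71, 71, 71, 71, 71, 71, 71, 71, 71, 71, 71, 71, 71], reappears at step 6: the system is in a cycle of period 1 from step 5 on.  Therefore the state at step 2008 equals the state at step 5 + ((2008 - 5) mod 1) = 5, which is [71, 71, 71, 71, 71, 71, 71, 71, 71, 71, 71, 71, 71, 71, 71, 71, 71, 71, 71].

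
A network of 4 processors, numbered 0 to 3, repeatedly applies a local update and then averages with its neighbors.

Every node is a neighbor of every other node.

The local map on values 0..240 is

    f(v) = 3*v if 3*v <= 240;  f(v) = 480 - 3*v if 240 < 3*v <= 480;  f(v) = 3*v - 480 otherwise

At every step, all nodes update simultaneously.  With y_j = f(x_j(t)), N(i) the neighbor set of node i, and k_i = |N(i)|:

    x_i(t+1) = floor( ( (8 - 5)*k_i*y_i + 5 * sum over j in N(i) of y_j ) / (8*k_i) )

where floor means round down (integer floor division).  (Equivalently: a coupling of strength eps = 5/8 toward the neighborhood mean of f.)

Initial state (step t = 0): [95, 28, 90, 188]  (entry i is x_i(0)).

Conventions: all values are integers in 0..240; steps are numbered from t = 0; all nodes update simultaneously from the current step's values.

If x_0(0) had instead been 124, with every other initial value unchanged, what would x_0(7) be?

Answer: x_0(7) = 181
Key observation: This trace re-runs the system from the modified initial state.

Derivation:
t=0: [124, 28, 90, 188]
t=1: [119, 115, 136, 115]
t=2: [117, 119, 108, 119]
t=3: [132, 131, 136, 131]
t=4: [82, 83, 80, 83]
t=5: [234, 233, 235, 233]
t=6: [221, 220, 221, 220]
t=7: [181, 181, 181, 181]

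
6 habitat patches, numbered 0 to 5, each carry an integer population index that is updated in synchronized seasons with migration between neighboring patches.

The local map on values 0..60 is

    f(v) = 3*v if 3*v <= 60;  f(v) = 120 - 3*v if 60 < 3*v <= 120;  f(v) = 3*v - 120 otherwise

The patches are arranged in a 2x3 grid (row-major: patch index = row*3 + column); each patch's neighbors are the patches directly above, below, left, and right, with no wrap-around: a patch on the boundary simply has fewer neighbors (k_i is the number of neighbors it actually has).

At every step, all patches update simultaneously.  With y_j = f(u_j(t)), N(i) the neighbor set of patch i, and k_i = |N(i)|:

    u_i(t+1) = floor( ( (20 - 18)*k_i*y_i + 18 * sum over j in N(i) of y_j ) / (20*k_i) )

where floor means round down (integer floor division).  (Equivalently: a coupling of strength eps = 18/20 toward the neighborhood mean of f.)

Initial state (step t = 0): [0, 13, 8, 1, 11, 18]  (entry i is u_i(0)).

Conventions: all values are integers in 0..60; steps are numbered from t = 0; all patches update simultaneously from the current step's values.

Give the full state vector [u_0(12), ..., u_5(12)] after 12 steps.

Simulating step by step:
t=0: [0, 13, 8, 1, 11, 18]
t=1: [18, 21, 44, 15, 32, 31]
t=2: [51, 32, 39, 39, 41, 18]
t=3: [15, 14, 35, 16, 24, 8]
t=4: [45, 36, 31, 46, 39, 30]
t=5: [15, 14, 21, 9, 18, 16]
t=6: [35, 51, 46, 47, 40, 54]
t=7: [25, 13, 35, 8, 28, 12]
t=8: [32, 32, 35, 38, 33, 26]
t=9: [15, 20, 31, 20, 23, 20]
t=10: [58, 42, 56, 49, 59, 41]
t=11: [20, 48, 8, 52, 16, 47]
t=12: [33, 42, 22, 52, 29, 34]

Answer: [33, 42, 22, 52, 29, 34]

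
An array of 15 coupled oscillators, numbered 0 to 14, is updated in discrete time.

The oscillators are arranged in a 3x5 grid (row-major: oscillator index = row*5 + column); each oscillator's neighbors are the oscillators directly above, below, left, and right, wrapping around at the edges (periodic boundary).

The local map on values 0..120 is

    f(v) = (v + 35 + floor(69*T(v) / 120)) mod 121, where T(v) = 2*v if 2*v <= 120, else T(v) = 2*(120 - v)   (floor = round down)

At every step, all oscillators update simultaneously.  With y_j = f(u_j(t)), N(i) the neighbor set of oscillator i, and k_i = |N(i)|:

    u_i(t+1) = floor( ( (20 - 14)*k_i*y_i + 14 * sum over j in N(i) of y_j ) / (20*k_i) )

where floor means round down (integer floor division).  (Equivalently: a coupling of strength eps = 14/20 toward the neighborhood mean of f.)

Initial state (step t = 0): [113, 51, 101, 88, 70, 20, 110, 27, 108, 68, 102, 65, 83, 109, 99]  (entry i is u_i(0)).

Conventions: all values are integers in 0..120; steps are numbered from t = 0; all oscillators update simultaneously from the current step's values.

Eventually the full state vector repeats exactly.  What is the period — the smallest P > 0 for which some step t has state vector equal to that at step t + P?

Answer: 2
Key observation: The state at step 9, [35, 35, 35, 35, 35, 35, 35, 35, 35, 35, 35, 35, 35, 35, 35], reappears at step 11 — and no state repeats earlier — so the cycle the system enters has period 2.

Derivation:
t=0: [113, 51, 101, 88, 70, 20, 110, 27, 108, 68, 102, 65, 83, 109, 99]
t=1: [41, 32, 44, 37, 38, 49, 51, 53, 46, 45, 44, 35, 47, 36, 37]
t=2: [43, 55, 47, 77, 76, 13, 52, 18, 49, 48, 45, 59, 49, 78, 77]
t=3: [27, 24, 33, 31, 30, 28, 43, 35, 35, 33, 28, 27, 35, 32, 30]
t=4: [93, 77, 102, 103, 99, 80, 69, 90, 106, 102, 95, 79, 104, 104, 100]
t=5: [38, 39, 37, 36, 36, 38, 39, 37, 36, 37, 38, 38, 37, 36, 36]
t=6: [115, 116, 114, 112, 113, 116, 116, 114, 112, 113, 115, 116, 114, 112, 113]
t=7: [34, 34, 34, 34, 34, 34, 34, 34, 34, 34, 34, 34, 34, 34, 34]
t=8: [108, 108, 108, 108, 108, 108, 108, 108, 108, 108, 108, 108, 108, 108, 108]
t=9: [35, 35, 35, 35, 35, 35, 35, 35, 35, 35, 35, 35, 35, 35, 35]
t=10: [110, 110, 110, 110, 110, 110, 110, 110, 110, 110, 110, 110, 110, 110, 110]
t=11: [35, 35, 35, 35, 35, 35, 35, 35, 35, 35, 35, 35, 35, 35, 35]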